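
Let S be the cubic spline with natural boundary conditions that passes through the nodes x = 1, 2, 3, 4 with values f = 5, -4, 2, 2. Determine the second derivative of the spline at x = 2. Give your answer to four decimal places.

Put σ_i = S'' at the i-th knot. Here h = (1, 1, 1) and Δ = (-9, 6, 0), so the interior equations h_(i-1)·σ_(i-1) + 2(h_(i-1)+h_i)·σ_i + h_i·σ_(i+1) = 6(Δ_i − Δ_(i-1)) read
  1·σ_0 + 4·σ_1 + 1·σ_2 = 6(Δ_1 - Δ_0) = 90
  1·σ_1 + 4·σ_2 + 1·σ_3 = 6(Δ_2 - Δ_1) = -36
Natural end conditions: σ_0 = σ_3 = 0.
Solving: σ_0 = 0, σ_1 = 132/5, σ_2 = -78/5, σ_3 = 0.

26.4000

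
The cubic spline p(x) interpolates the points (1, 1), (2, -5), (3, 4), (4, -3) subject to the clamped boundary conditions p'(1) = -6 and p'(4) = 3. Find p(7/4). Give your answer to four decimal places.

-4.8781

Put m_i = p'' at the i-th knot. Here h = (1, 1, 1) and Δ = (-6, 9, -7), so the interior equations h_(i-1)·m_(i-1) + 2(h_(i-1)+h_i)·m_i + h_i·m_(i+1) = 6(Δ_i − Δ_(i-1)) read
  1·m_0 + 4·m_1 + 1·m_2 = 6(Δ_1 - Δ_0) = 90
  1·m_1 + 4·m_2 + 1·m_3 = 6(Δ_2 - Δ_1) = -96
Clamped end conditions give two more equations: 2h_0·m_0 + h_0·m_1 = 6(Δ_0 - p'(1)) = 0 and h_2·m_2 + 2h_2·m_3 = 6(p'(4) - Δ_2) = 60.
Forward elimination and back-substitution give m_0 = -98/5, m_1 = 196/5, m_2 = -236/5, m_3 = 268/5.
On [1, 2], p(x) = 1 - 6·(x - 1) - 49/5·(x - 1)² + 49/5·(x - 1)³.
With (x - 1) = 3/4: p(7/4) = -1561/320.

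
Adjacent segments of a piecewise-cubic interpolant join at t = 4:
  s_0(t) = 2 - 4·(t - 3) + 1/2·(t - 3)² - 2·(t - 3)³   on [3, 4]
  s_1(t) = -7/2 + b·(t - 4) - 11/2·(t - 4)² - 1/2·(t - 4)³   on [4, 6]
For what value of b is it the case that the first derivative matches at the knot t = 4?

-9

s_0'(t) = -4 + 1·(t - 3) - 6·(t - 3)², so s_0'(4) = -9. On the right, s_1'(4) = b, so b = -9.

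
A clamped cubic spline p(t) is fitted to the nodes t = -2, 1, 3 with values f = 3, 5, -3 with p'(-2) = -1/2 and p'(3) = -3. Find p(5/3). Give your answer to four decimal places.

Write M_i for p''(x_i). With h_i = 3, 2 and divided differences Δ_i = 2/3, -4, the continuity of p' gives the tridiagonal system
  3·M_0 + 10·M_1 + 2·M_2 = 6(Δ_1 - Δ_0) = -28
Clamped end conditions give two more equations: 2h_0·M_0 + h_0·M_1 = 6(Δ_0 - p'(-2)) = 7 and h_1·M_1 + 2h_1·M_2 = 6(p'(3) - Δ_1) = 6.
Solving the tridiagonal system: M_0 = 52/15, M_1 = -23/5, M_2 = 19/5.
On [1, 3], p(t) = 5 - 11/5·(t - 1) - 23/10·(t - 1)² + 7/10·(t - 1)³.
With (t - 1) = 2/3: p(5/3) = 367/135.

2.7185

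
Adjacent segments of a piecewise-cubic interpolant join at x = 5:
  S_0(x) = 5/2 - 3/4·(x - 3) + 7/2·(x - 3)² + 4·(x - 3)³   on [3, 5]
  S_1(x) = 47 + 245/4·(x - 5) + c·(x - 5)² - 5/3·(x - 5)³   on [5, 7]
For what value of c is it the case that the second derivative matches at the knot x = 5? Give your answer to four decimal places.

27.5000

S_0''(x) = 7 + 24·(x - 3), so S_0''(5) = 55. On the right, S_1''(5) = 2c, so c = 55/2.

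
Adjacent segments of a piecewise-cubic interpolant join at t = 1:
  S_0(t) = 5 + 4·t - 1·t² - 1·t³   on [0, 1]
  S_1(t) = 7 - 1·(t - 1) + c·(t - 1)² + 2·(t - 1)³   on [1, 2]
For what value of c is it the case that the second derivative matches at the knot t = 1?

S_0''(t) = -2 - 6·t, so S_0''(1) = -8. On the right, S_1''(1) = 2c, so c = -4.

-4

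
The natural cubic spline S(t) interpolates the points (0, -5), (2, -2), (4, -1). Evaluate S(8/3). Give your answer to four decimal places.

Let M_i = S''(x_i). Step sizes h_i = 2, 2; slopes of the chords Δ_i = (y_(i+1) - y_i)/h_i = 3/2, 1/2.
  2·M_0 + 8·M_1 + 2·M_2 = 6(Δ_1 - Δ_0) = -6
Natural end conditions: M_0 = M_2 = 0.
Solving the tridiagonal system: M_0 = 0, M_1 = -3/4, M_2 = 0.
On [2, 4], S(t) = -2 + 1·(t - 2) - 3/8·(t - 2)² + 1/16·(t - 2)³.
With (t - 2) = 2/3: S(8/3) = -40/27.

-1.4815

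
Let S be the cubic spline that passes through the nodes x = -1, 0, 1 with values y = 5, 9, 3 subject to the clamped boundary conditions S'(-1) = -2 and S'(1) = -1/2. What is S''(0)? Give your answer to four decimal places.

-31.5000

Let m_i = S''(x_i). Step sizes h_i = 1, 1; slopes of the chords Δ_i = (y_(i+1) - y_i)/h_i = 4, -6.
  1·m_0 + 4·m_1 + 1·m_2 = 6(Δ_1 - Δ_0) = -60
Clamped end conditions give two more equations: 2h_0·m_0 + h_0·m_1 = 6(Δ_0 - S'(-1)) = 36 and h_1·m_1 + 2h_1·m_2 = 6(S'(1) - Δ_1) = 33.
Solving: m_0 = 135/4, m_1 = -63/2, m_2 = 129/4.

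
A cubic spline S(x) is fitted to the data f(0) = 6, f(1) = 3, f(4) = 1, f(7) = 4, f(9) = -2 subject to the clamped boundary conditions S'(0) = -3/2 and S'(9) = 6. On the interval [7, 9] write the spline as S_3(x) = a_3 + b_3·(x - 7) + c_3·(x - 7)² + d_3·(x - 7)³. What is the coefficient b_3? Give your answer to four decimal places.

-4.3333

Write σ_i for S''(x_i). With h_i = 1, 3, 3, 2 and divided differences Δ_i = -3, -2/3, 1, -3, the continuity of S' gives the tridiagonal system
  1·σ_0 + 8·σ_1 + 3·σ_2 = 6(Δ_1 - Δ_0) = 14
  3·σ_1 + 12·σ_2 + 3·σ_3 = 6(Δ_2 - Δ_1) = 10
  3·σ_2 + 10·σ_3 + 2·σ_4 = 6(Δ_3 - Δ_2) = -24
Clamped end conditions give two more equations: 2h_0·σ_0 + h_0·σ_1 = 6(Δ_0 - S'(0)) = -9 and h_3·σ_3 + 2h_3·σ_4 = 6(S'(9) - Δ_3) = 54.
Solving: σ_0 = -16/3, σ_1 = 5/3, σ_2 = 2, σ_3 = -19/3, σ_4 = 50/3.
On [7, 9], with S_3(x) = a_3 + b_3·(x - 7) + c_3·(x - 7)² + d_3·(x - 7)³: c_3 = σ_3/2 = -19/6, d_3 = (σ_4 - σ_3)/(6h_3) = 23/12, b_3 = Δ_3 - h_3(2σ_3 + σ_4)/6 = -13/3.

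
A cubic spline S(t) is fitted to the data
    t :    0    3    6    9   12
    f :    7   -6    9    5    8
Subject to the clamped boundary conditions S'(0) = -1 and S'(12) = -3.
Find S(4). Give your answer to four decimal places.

With m_i denoting the second derivative at x_i, h_i = 3, 3, 3, 3, and Δ_i = (y_(i+1) − y_i)/h_i = -13/3, 5, -4/3, 1:
  3·m_0 + 12·m_1 + 3·m_2 = 6(Δ_1 - Δ_0) = 56
  3·m_1 + 12·m_2 + 3·m_3 = 6(Δ_2 - Δ_1) = -38
  3·m_2 + 12·m_3 + 3·m_4 = 6(Δ_3 - Δ_2) = 14
Clamped end conditions give two more equations: 2h_0·m_0 + h_0·m_1 = 6(Δ_0 - S'(0)) = -20 and h_3·m_3 + 2h_3·m_4 = 6(S'(12) - Δ_3) = -24.
Solving: m_0 = -619/84, m_1 = 113/14, m_2 = -25/4, m_3 = 179/42, m_4 = -515/84.
On [3, 6], S(t) = -6 + 3/56·(t - 3) + 113/28·(t - 3)² - 401/504·(t - 3)³.
With (t - 3) = 1: S(4) = -341/126.

-2.7063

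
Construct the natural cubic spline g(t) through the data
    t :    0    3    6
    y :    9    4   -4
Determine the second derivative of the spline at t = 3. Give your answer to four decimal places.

-0.5000

Write M_i for g''(x_i). With h_i = 3, 3 and divided differences Δ_i = -5/3, -8/3, the continuity of g' gives the tridiagonal system
  3·M_0 + 12·M_1 + 3·M_2 = 6(Δ_1 - Δ_0) = -6
Natural end conditions: M_0 = M_2 = 0.
Hence M_0 = 0, M_1 = -1/2, M_2 = 0.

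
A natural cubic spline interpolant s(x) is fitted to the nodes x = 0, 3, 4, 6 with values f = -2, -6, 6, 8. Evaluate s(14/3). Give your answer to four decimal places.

9.8608

With M_i denoting the second derivative at x_i, h_i = 3, 1, 2, and Δ_i = (y_(i+1) − y_i)/h_i = -4/3, 12, 1:
  3·M_0 + 8·M_1 + 1·M_2 = 6(Δ_1 - Δ_0) = 80
  1·M_1 + 6·M_2 + 2·M_3 = 6(Δ_2 - Δ_1) = -66
Natural end conditions: M_0 = M_3 = 0.
Solving the tridiagonal system: M_0 = 0, M_1 = 546/47, M_2 = -608/47, M_3 = 0.
On [4, 6], s(x) = 6 + 1357/141·(x - 4) - 304/47·(x - 4)² + 152/141·(x - 4)³.
With (x - 4) = 2/3: s(14/3) = 37540/3807.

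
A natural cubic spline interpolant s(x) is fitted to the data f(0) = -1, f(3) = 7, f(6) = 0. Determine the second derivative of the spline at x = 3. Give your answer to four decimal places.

Write σ_i for s''(x_i). With h_i = 3, 3 and divided differences Δ_i = 8/3, -7/3, the continuity of s' gives the tridiagonal system
  3·σ_0 + 12·σ_1 + 3·σ_2 = 6(Δ_1 - Δ_0) = -30
Natural end conditions: σ_0 = σ_2 = 0.
Solving the tridiagonal system: σ_0 = 0, σ_1 = -5/2, σ_2 = 0.

-2.5000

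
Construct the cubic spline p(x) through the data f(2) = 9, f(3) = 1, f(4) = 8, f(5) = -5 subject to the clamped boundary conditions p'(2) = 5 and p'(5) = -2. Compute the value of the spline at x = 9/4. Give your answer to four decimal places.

With m_i denoting the second derivative at x_i, h_i = 1, 1, 1, and Δ_i = (y_(i+1) − y_i)/h_i = -8, 7, -13:
  1·m_0 + 4·m_1 + 1·m_2 = 6(Δ_1 - Δ_0) = 90
  1·m_1 + 4·m_2 + 1·m_3 = 6(Δ_2 - Δ_1) = -120
Clamped end conditions give two more equations: 2h_0·m_0 + h_0·m_1 = 6(Δ_0 - p'(2)) = -78 and h_2·m_2 + 2h_2·m_3 = 6(p'(5) - Δ_2) = 66.
Solving: m_0 = -988/15, m_1 = 806/15, m_2 = -886/15, m_3 = 938/15.
On [2, 3], p(x) = 9 + 5·(x - 2) - 494/15·(x - 2)² + 299/15·(x - 2)³.
With (x - 2) = 1/4: p(9/4) = 2721/320.

8.5031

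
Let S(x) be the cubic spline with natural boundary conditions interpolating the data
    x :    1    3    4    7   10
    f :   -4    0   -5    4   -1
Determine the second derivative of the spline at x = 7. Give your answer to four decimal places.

-4.5216

Write M_i for S''(x_i). With h_i = 2, 1, 3, 3 and divided differences Δ_i = 2, -5, 3, -5/3, the continuity of S' gives the tridiagonal system
  2·M_0 + 6·M_1 + 1·M_2 = 6(Δ_1 - Δ_0) = -42
  1·M_1 + 8·M_2 + 3·M_3 = 6(Δ_2 - Δ_1) = 48
  3·M_2 + 12·M_3 + 3·M_4 = 6(Δ_3 - Δ_2) = -28
Natural end conditions: M_0 = M_4 = 0.
Solving: M_0 = 0, M_1 = -719/85, M_2 = 744/85, M_3 = -1153/255, M_4 = 0.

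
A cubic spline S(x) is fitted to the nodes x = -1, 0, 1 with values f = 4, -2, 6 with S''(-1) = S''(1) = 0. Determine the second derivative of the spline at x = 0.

21

With m_i denoting the second derivative at x_i, h_i = 1, 1, and Δ_i = (y_(i+1) − y_i)/h_i = -6, 8:
  1·m_0 + 4·m_1 + 1·m_2 = 6(Δ_1 - Δ_0) = 84
Natural end conditions: m_0 = m_2 = 0.
Forward elimination and back-substitution give m_0 = 0, m_1 = 21, m_2 = 0.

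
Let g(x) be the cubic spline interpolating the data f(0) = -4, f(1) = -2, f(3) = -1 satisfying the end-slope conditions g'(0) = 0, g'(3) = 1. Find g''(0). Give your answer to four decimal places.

7.8333

Put M_i = g'' at the i-th knot. Here h = (1, 2) and Δ = (2, 1/2), so the interior equations h_(i-1)·M_(i-1) + 2(h_(i-1)+h_i)·M_i + h_i·M_(i+1) = 6(Δ_i − Δ_(i-1)) read
  1·M_0 + 6·M_1 + 2·M_2 = 6(Δ_1 - Δ_0) = -9
Clamped end conditions give two more equations: 2h_0·M_0 + h_0·M_1 = 6(Δ_0 - g'(0)) = 12 and h_1·M_1 + 2h_1·M_2 = 6(g'(3) - Δ_1) = 3.
Forward elimination and back-substitution give M_0 = 47/6, M_1 = -11/3, M_2 = 31/12.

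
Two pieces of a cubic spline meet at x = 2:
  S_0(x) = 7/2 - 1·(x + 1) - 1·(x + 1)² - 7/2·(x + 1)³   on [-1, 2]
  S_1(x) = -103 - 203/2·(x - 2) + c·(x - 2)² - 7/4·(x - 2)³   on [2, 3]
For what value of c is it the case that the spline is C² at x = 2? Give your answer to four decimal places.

-32.5000

S_0''(x) = -2 - 21·(x + 1), so S_0''(2) = -65. On the right, S_1''(2) = 2c, so c = -65/2.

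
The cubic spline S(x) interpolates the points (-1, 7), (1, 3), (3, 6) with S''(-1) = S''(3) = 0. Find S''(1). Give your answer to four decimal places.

2.6250

Put M_i = S'' at the i-th knot. Here h = (2, 2) and Δ = (-2, 3/2), so the interior equations h_(i-1)·M_(i-1) + 2(h_(i-1)+h_i)·M_i + h_i·M_(i+1) = 6(Δ_i − Δ_(i-1)) read
  2·M_0 + 8·M_1 + 2·M_2 = 6(Δ_1 - Δ_0) = 21
Natural end conditions: M_0 = M_2 = 0.
Forward elimination and back-substitution give M_0 = 0, M_1 = 21/8, M_2 = 0.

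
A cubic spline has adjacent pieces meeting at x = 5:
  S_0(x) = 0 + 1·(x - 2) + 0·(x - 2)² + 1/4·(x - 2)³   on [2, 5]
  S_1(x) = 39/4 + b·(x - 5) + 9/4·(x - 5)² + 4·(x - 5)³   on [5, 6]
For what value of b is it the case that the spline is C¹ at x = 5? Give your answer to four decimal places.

S_0'(x) = 1 + 0·(x - 2) + 3/4·(x - 2)², so S_0'(5) = 31/4. On the right, S_1'(5) = b, so b = 31/4.

7.7500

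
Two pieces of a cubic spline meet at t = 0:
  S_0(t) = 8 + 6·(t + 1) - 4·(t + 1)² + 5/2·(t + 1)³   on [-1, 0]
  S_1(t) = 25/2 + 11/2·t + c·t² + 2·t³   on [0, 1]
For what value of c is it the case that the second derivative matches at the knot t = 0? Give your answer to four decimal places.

S_0''(t) = -8 + 15·(t + 1), so S_0''(0) = 7. On the right, S_1''(0) = 2c, so c = 7/2.

3.5000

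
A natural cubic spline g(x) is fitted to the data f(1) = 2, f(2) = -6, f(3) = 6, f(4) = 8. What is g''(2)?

36

With M_i denoting the second derivative at x_i, h_i = 1, 1, 1, and Δ_i = (y_(i+1) − y_i)/h_i = -8, 12, 2:
  1·M_0 + 4·M_1 + 1·M_2 = 6(Δ_1 - Δ_0) = 120
  1·M_1 + 4·M_2 + 1·M_3 = 6(Δ_2 - Δ_1) = -60
Natural end conditions: M_0 = M_3 = 0.
Solving the tridiagonal system: M_0 = 0, M_1 = 36, M_2 = -24, M_3 = 0.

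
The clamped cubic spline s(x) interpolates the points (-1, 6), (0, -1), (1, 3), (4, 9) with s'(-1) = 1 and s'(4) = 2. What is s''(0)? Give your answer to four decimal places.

Let M_i = s''(x_i). Step sizes h_i = 1, 1, 3; slopes of the chords Δ_i = (y_(i+1) - y_i)/h_i = -7, 4, 2.
  1·M_0 + 4·M_1 + 1·M_2 = 6(Δ_1 - Δ_0) = 66
  1·M_1 + 8·M_2 + 3·M_3 = 6(Δ_2 - Δ_1) = -12
Clamped end conditions give two more equations: 2h_0·M_0 + h_0·M_1 = 6(Δ_0 - s'(-1)) = -48 and h_2·M_2 + 2h_2·M_3 = 6(s'(4) - Δ_2) = 0.
Solving the tridiagonal system: M_0 = -1094/29, M_1 = 796/29, M_2 = -176/29, M_3 = 88/29.

27.4483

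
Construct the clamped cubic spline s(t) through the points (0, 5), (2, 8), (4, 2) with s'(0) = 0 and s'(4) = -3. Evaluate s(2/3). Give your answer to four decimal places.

Put M_i = s'' at the i-th knot. Here h = (2, 2) and Δ = (3/2, -3), so the interior equations h_(i-1)·M_(i-1) + 2(h_(i-1)+h_i)·M_i + h_i·M_(i+1) = 6(Δ_i − Δ_(i-1)) read
  2·M_0 + 8·M_1 + 2·M_2 = 6(Δ_1 - Δ_0) = -27
Clamped end conditions give two more equations: 2h_0·M_0 + h_0·M_1 = 6(Δ_0 - s'(0)) = 9 and h_1·M_1 + 2h_1·M_2 = 6(s'(4) - Δ_1) = 0.
Solving: M_0 = 39/8, M_1 = -21/4, M_2 = 21/8.
On [0, 2], s(t) = 5 + 0·t + 39/16·t² - 27/32·t³.
With t = 2/3: s(2/3) = 35/6.

5.8333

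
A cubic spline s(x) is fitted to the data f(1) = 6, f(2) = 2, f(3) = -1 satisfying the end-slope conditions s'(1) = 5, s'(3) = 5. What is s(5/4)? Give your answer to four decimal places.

Write M_i for s''(x_i). With h_i = 1, 1 and divided differences Δ_i = -4, -3, the continuity of s' gives the tridiagonal system
  1·M_0 + 4·M_1 + 1·M_2 = 6(Δ_1 - Δ_0) = 6
Clamped end conditions give two more equations: 2h_0·M_0 + h_0·M_1 = 6(Δ_0 - s'(1)) = -54 and h_1·M_1 + 2h_1·M_2 = 6(s'(3) - Δ_1) = 48.
Solving: M_0 = -57/2, M_1 = 3, M_2 = 45/2.
On [1, 2], s(x) = 6 + 5·(x - 1) - 57/4·(x - 1)² + 21/4·(x - 1)³.
With (x - 1) = 1/4: s(5/4) = 1649/256.

6.4414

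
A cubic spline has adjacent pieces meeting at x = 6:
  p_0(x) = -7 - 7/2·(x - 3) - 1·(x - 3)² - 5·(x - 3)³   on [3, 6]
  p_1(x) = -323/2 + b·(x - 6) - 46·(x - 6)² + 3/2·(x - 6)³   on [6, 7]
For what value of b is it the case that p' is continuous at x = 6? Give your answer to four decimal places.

p_0'(x) = -7/2 - 2·(x - 3) - 15·(x - 3)², so p_0'(6) = -289/2. On the right, p_1'(6) = b, so b = -289/2.

-144.5000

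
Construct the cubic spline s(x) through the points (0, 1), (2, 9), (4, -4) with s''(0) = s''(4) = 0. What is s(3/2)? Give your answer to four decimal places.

8.7227

Put m_i = s'' at the i-th knot. Here h = (2, 2) and Δ = (4, -13/2), so the interior equations h_(i-1)·m_(i-1) + 2(h_(i-1)+h_i)·m_i + h_i·m_(i+1) = 6(Δ_i − Δ_(i-1)) read
  2·m_0 + 8·m_1 + 2·m_2 = 6(Δ_1 - Δ_0) = -63
Natural end conditions: m_0 = m_2 = 0.
Hence m_0 = 0, m_1 = -63/8, m_2 = 0.
On [0, 2], s(x) = 1 + 53/8·x + 0·x² - 21/32·x³.
With x = 3/2: s(3/2) = 2233/256.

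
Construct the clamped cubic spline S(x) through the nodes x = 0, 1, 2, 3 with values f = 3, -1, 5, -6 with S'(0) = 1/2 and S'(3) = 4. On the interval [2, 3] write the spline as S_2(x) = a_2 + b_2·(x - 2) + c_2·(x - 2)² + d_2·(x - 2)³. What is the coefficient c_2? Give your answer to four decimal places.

-26.1333

Let m_i = S''(x_i). Step sizes h_i = 1, 1, 1; slopes of the chords Δ_i = (y_(i+1) - y_i)/h_i = -4, 6, -11.
  1·m_0 + 4·m_1 + 1·m_2 = 6(Δ_1 - Δ_0) = 60
  1·m_1 + 4·m_2 + 1·m_3 = 6(Δ_2 - Δ_1) = -102
Clamped end conditions give two more equations: 2h_0·m_0 + h_0·m_1 = 6(Δ_0 - S'(0)) = -27 and h_2·m_2 + 2h_2·m_3 = 6(S'(3) - Δ_2) = 90.
Hence m_0 = -472/15, m_1 = 539/15, m_2 = -784/15, m_3 = 1067/15.
On [2, 3], with S_2(x) = a_2 + b_2·(x - 2) + c_2·(x - 2)² + d_2·(x - 2)³: c_2 = m_2/2 = -392/15, d_2 = (m_3 - m_2)/(6h_2) = 617/30, b_2 = Δ_2 - h_2(2m_2 + m_3)/6 = -163/30.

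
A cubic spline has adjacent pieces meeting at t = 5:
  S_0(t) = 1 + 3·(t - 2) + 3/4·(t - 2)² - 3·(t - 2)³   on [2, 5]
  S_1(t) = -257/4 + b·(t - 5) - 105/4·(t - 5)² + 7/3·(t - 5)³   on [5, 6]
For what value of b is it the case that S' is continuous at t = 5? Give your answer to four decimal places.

S_0'(t) = 3 + 3/2·(t - 2) - 9·(t - 2)², so S_0'(5) = -147/2. On the right, S_1'(5) = b, so b = -147/2.

-73.5000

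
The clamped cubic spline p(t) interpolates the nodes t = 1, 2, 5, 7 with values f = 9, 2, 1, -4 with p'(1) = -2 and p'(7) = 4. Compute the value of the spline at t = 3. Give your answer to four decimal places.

-0.8547

Put M_i = p'' at the i-th knot. Here h = (1, 3, 2) and Δ = (-7, -1/3, -5/2), so the interior equations h_(i-1)·M_(i-1) + 2(h_(i-1)+h_i)·M_i + h_i·M_(i+1) = 6(Δ_i − Δ_(i-1)) read
  1·M_0 + 8·M_1 + 3·M_2 = 6(Δ_1 - Δ_0) = 40
  3·M_1 + 10·M_2 + 2·M_3 = 6(Δ_2 - Δ_1) = -13
Clamped end conditions give two more equations: 2h_0·M_0 + h_0·M_1 = 6(Δ_0 - p'(1)) = -30 and h_2·M_2 + 2h_2·M_3 = 6(p'(7) - Δ_2) = 39.
Hence M_0 = -1565/78, M_1 = 395/39, M_2 = -545/78, M_3 = 1033/78.
On [2, 5], p(t) = 2 - 1087/156·(t - 2) + 395/78·(t - 2)² - 445/468·(t - 2)³.
With (t - 2) = 1: p(3) = -100/117.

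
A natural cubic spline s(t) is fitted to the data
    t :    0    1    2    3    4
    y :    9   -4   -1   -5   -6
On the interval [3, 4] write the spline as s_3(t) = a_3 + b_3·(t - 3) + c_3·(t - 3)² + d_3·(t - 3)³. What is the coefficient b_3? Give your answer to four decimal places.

-4.1786

Let M_i = s''(x_i). Step sizes h_i = 1, 1, 1, 1; slopes of the chords Δ_i = (y_(i+1) - y_i)/h_i = -13, 3, -4, -1.
  1·M_0 + 4·M_1 + 1·M_2 = 6(Δ_1 - Δ_0) = 96
  1·M_1 + 4·M_2 + 1·M_3 = 6(Δ_2 - Δ_1) = -42
  1·M_2 + 4·M_3 + 1·M_4 = 6(Δ_3 - Δ_2) = 18
Natural end conditions: M_0 = M_4 = 0.
Forward elimination and back-substitution give M_0 = 0, M_1 = 813/28, M_2 = -141/7, M_3 = 267/28, M_4 = 0.
On [3, 4], with s_3(t) = a_3 + b_3·(t - 3) + c_3·(t - 3)² + d_3·(t - 3)³: c_3 = M_3/2 = 267/56, d_3 = (M_4 - M_3)/(6h_3) = -89/56, b_3 = Δ_3 - h_3(2M_3 + M_4)/6 = -117/28.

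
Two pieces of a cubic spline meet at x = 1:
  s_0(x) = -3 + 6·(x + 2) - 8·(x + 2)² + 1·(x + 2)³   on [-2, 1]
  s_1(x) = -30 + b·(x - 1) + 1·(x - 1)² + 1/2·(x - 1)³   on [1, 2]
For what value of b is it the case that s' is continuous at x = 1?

-15

s_0'(x) = 6 - 16·(x + 2) + 3·(x + 2)², so s_0'(1) = -15. On the right, s_1'(1) = b, so b = -15.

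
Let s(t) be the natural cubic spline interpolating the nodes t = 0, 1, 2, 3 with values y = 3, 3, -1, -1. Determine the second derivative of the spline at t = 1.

With M_i denoting the second derivative at x_i, h_i = 1, 1, 1, and Δ_i = (y_(i+1) − y_i)/h_i = 0, -4, 0:
  1·M_0 + 4·M_1 + 1·M_2 = 6(Δ_1 - Δ_0) = -24
  1·M_1 + 4·M_2 + 1·M_3 = 6(Δ_2 - Δ_1) = 24
Natural end conditions: M_0 = M_3 = 0.
Forward elimination and back-substitution give M_0 = 0, M_1 = -8, M_2 = 8, M_3 = 0.

-8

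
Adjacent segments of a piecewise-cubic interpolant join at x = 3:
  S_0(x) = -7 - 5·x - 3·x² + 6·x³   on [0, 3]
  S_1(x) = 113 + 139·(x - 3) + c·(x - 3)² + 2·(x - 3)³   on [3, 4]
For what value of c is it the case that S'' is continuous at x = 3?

S_0''(x) = -6 + 36·x, so S_0''(3) = 102. On the right, S_1''(3) = 2c, so c = 51.

51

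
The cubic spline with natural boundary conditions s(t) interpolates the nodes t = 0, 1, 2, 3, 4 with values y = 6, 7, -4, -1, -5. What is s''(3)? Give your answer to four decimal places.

-18.5357

Put σ_i = s'' at the i-th knot. Here h = (1, 1, 1, 1) and Δ = (1, -11, 3, -4), so the interior equations h_(i-1)·σ_(i-1) + 2(h_(i-1)+h_i)·σ_i + h_i·σ_(i+1) = 6(Δ_i − Δ_(i-1)) read
  1·σ_0 + 4·σ_1 + 1·σ_2 = 6(Δ_1 - Δ_0) = -72
  1·σ_1 + 4·σ_2 + 1·σ_3 = 6(Δ_2 - Δ_1) = 84
  1·σ_2 + 4·σ_3 + 1·σ_4 = 6(Δ_3 - Δ_2) = -42
Natural end conditions: σ_0 = σ_4 = 0.
Hence σ_0 = 0, σ_1 = -729/28, σ_2 = 225/7, σ_3 = -519/28, σ_4 = 0.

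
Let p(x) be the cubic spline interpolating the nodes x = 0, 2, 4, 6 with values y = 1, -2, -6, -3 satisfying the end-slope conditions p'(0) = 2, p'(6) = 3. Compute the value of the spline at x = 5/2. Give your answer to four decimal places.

-3.4438

With M_i denoting the second derivative at x_i, h_i = 2, 2, 2, and Δ_i = (y_(i+1) − y_i)/h_i = -3/2, -2, 3/2:
  2·M_0 + 8·M_1 + 2·M_2 = 6(Δ_1 - Δ_0) = -3
  2·M_1 + 8·M_2 + 2·M_3 = 6(Δ_2 - Δ_1) = 21
Clamped end conditions give two more equations: 2h_0·M_0 + h_0·M_1 = 6(Δ_0 - p'(0)) = -21 and h_2·M_2 + 2h_2·M_3 = 6(p'(6) - Δ_2) = 9.
Forward elimination and back-substitution give M_0 = -82/15, M_1 = 13/30, M_2 = 67/30, M_3 = 17/15.
On [2, 4], p(x) = -2 - 91/30·(x - 2) + 13/60·(x - 2)² + 3/20·(x - 2)³.
With (x - 2) = 1/2: p(5/2) = -551/160.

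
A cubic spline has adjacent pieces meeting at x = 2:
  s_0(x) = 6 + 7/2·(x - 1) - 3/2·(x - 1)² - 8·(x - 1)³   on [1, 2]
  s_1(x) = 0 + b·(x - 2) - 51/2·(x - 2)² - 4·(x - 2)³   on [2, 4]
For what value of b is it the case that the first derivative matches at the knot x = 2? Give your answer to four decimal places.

s_0'(x) = 7/2 - 3·(x - 1) - 24·(x - 1)², so s_0'(2) = -47/2. On the right, s_1'(2) = b, so b = -47/2.

-23.5000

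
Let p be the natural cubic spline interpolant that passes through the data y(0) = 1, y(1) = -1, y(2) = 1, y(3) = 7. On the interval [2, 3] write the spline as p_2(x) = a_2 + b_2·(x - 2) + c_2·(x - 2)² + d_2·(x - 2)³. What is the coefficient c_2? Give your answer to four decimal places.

Write M_i for p''(x_i). With h_i = 1, 1, 1 and divided differences Δ_i = -2, 2, 6, the continuity of p' gives the tridiagonal system
  1·M_0 + 4·M_1 + 1·M_2 = 6(Δ_1 - Δ_0) = 24
  1·M_1 + 4·M_2 + 1·M_3 = 6(Δ_2 - Δ_1) = 24
Natural end conditions: M_0 = M_3 = 0.
Forward elimination and back-substitution give M_0 = 0, M_1 = 24/5, M_2 = 24/5, M_3 = 0.
On [2, 3], with p_2(x) = a_2 + b_2·(x - 2) + c_2·(x - 2)² + d_2·(x - 2)³: c_2 = M_2/2 = 12/5, d_2 = (M_3 - M_2)/(6h_2) = -4/5, b_2 = Δ_2 - h_2(2M_2 + M_3)/6 = 22/5.

2.4000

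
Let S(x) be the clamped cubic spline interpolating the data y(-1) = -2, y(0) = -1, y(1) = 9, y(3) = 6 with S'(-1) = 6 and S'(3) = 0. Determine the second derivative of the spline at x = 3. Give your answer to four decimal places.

With M_i denoting the second derivative at x_i, h_i = 1, 1, 2, and Δ_i = (y_(i+1) − y_i)/h_i = 1, 10, -3/2:
  1·M_0 + 4·M_1 + 1·M_2 = 6(Δ_1 - Δ_0) = 54
  1·M_1 + 6·M_2 + 2·M_3 = 6(Δ_2 - Δ_1) = -69
Clamped end conditions give two more equations: 2h_0·M_0 + h_0·M_1 = 6(Δ_0 - S'(-1)) = -30 and h_2·M_2 + 2h_2·M_3 = 6(S'(3) - Δ_2) = 9.
Solving: M_0 = -609/22, M_1 = 279/11, M_2 = -435/22, M_3 = 267/22.

12.1364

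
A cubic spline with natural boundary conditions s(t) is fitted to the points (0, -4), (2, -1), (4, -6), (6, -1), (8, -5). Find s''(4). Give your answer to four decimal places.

6.1071

Let M_i = s''(x_i). Step sizes h_i = 2, 2, 2, 2; slopes of the chords Δ_i = (y_(i+1) - y_i)/h_i = 3/2, -5/2, 5/2, -2.
  2·M_0 + 8·M_1 + 2·M_2 = 6(Δ_1 - Δ_0) = -24
  2·M_1 + 8·M_2 + 2·M_3 = 6(Δ_2 - Δ_1) = 30
  2·M_2 + 8·M_3 + 2·M_4 = 6(Δ_3 - Δ_2) = -27
Natural end conditions: M_0 = M_4 = 0.
Forward elimination and back-substitution give M_0 = 0, M_1 = -507/112, M_2 = 171/28, M_3 = -549/112, M_4 = 0.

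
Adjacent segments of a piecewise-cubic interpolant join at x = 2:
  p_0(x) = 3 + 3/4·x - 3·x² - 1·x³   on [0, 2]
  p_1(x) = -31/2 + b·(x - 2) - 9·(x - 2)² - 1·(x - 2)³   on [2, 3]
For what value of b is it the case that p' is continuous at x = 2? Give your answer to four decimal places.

-23.2500

p_0'(x) = 3/4 - 6·x - 3·x², so p_0'(2) = -93/4. On the right, p_1'(2) = b, so b = -93/4.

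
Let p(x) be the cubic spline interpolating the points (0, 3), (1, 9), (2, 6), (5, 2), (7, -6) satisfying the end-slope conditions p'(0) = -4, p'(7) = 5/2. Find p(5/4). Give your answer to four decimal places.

9.4025

Put M_i = p'' at the i-th knot. Here h = (1, 1, 3, 2) and Δ = (6, -3, -4/3, -4), so the interior equations h_(i-1)·M_(i-1) + 2(h_(i-1)+h_i)·M_i + h_i·M_(i+1) = 6(Δ_i − Δ_(i-1)) read
  1·M_0 + 4·M_1 + 1·M_2 = 6(Δ_1 - Δ_0) = -54
  1·M_1 + 8·M_2 + 3·M_3 = 6(Δ_2 - Δ_1) = 10
  3·M_2 + 10·M_3 + 2·M_4 = 6(Δ_3 - Δ_2) = -16
Clamped end conditions give two more equations: 2h_0·M_0 + h_0·M_1 = 6(Δ_0 - p'(0)) = 60 and h_3·M_3 + 2h_3·M_4 = 6(p'(7) - Δ_3) = 39.
Solving: M_0 = 12119/282, M_1 = -3659/141, M_2 = 1925/282, M_3 = -877/141, M_4 = 7253/564.
On [1, 2], p(x) = 9 + 2545/564·(x - 1) - 3659/282·(x - 1)² + 1027/188·(x - 1)³.
With (x - 1) = 1/4: p(5/4) = 113131/12032.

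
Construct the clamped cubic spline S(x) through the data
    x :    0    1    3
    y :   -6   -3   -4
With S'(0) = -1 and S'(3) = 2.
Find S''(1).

Write M_i for S''(x_i). With h_i = 1, 2 and divided differences Δ_i = 3, -1/2, the continuity of S' gives the tridiagonal system
  1·M_0 + 6·M_1 + 2·M_2 = 6(Δ_1 - Δ_0) = -21
Clamped end conditions give two more equations: 2h_0·M_0 + h_0·M_1 = 6(Δ_0 - S'(0)) = 24 and h_1·M_1 + 2h_1·M_2 = 6(S'(3) - Δ_1) = 15.
Solving: M_0 = 33/2, M_1 = -9, M_2 = 33/4.

-9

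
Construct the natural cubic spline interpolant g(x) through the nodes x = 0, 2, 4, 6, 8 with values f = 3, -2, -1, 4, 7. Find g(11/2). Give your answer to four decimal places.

2.7835

Let M_i = g''(x_i). Step sizes h_i = 2, 2, 2, 2; slopes of the chords Δ_i = (y_(i+1) - y_i)/h_i = -5/2, 1/2, 5/2, 3/2.
  2·M_0 + 8·M_1 + 2·M_2 = 6(Δ_1 - Δ_0) = 18
  2·M_1 + 8·M_2 + 2·M_3 = 6(Δ_2 - Δ_1) = 12
  2·M_2 + 8·M_3 + 2·M_4 = 6(Δ_3 - Δ_2) = -6
Natural end conditions: M_0 = M_4 = 0.
Forward elimination and back-substitution give M_0 = 0, M_1 = 27/14, M_2 = 9/7, M_3 = -15/14, M_4 = 0.
On [4, 6], g(x) = -1 + 2·(x - 4) + 9/14·(x - 4)² - 11/56·(x - 4)³.
With (x - 4) = 3/2: g(11/2) = 1247/448.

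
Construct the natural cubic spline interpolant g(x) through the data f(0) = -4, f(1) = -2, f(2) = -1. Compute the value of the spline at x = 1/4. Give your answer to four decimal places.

-3.4414

Let M_i = g''(x_i). Step sizes h_i = 1, 1; slopes of the chords Δ_i = (y_(i+1) - y_i)/h_i = 2, 1.
  1·M_0 + 4·M_1 + 1·M_2 = 6(Δ_1 - Δ_0) = -6
Natural end conditions: M_0 = M_2 = 0.
Forward elimination and back-substitution give M_0 = 0, M_1 = -3/2, M_2 = 0.
On [0, 1], g(x) = -4 + 9/4·x + 0·x² - 1/4·x³.
With x = 1/4: g(1/4) = -881/256.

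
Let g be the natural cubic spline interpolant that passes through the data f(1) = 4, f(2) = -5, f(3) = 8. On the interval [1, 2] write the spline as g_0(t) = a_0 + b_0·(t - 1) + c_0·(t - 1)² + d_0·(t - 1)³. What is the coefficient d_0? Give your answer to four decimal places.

Let m_i = g''(x_i). Step sizes h_i = 1, 1; slopes of the chords Δ_i = (y_(i+1) - y_i)/h_i = -9, 13.
  1·m_0 + 4·m_1 + 1·m_2 = 6(Δ_1 - Δ_0) = 132
Natural end conditions: m_0 = m_2 = 0.
Solving: m_0 = 0, m_1 = 33, m_2 = 0.
On [1, 2], with g_0(t) = a_0 + b_0·(t - 1) + c_0·(t - 1)² + d_0·(t - 1)³: c_0 = m_0/2 = 0, d_0 = (m_1 - m_0)/(6h_0) = 11/2, b_0 = Δ_0 - h_0(2m_0 + m_1)/6 = -29/2.

5.5000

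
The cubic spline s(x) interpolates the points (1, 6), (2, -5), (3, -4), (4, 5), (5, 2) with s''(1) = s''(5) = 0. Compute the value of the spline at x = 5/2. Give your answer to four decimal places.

-6.2679

With m_i denoting the second derivative at x_i, h_i = 1, 1, 1, 1, and Δ_i = (y_(i+1) − y_i)/h_i = -11, 1, 9, -3:
  1·m_0 + 4·m_1 + 1·m_2 = 6(Δ_1 - Δ_0) = 72
  1·m_1 + 4·m_2 + 1·m_3 = 6(Δ_2 - Δ_1) = 48
  1·m_2 + 4·m_3 + 1·m_4 = 6(Δ_3 - Δ_2) = -72
Natural end conditions: m_0 = m_4 = 0.
Solving the tridiagonal system: m_0 = 0, m_1 = 102/7, m_2 = 96/7, m_3 = -150/7, m_4 = 0.
On [2, 3], s(x) = -5 - 43/7·(x - 2) + 51/7·(x - 2)² - 1/7·(x - 2)³.
With (x - 2) = 1/2: s(5/2) = -351/56.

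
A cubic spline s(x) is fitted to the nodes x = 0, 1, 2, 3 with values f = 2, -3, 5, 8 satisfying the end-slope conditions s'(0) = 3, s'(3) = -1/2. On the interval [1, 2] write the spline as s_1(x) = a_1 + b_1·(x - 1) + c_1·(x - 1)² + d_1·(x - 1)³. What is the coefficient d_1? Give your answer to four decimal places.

Let m_i = s''(x_i). Step sizes h_i = 1, 1, 1; slopes of the chords Δ_i = (y_(i+1) - y_i)/h_i = -5, 8, 3.
  1·m_0 + 4·m_1 + 1·m_2 = 6(Δ_1 - Δ_0) = 78
  1·m_1 + 4·m_2 + 1·m_3 = 6(Δ_2 - Δ_1) = -30
Clamped end conditions give two more equations: 2h_0·m_0 + h_0·m_1 = 6(Δ_0 - s'(0)) = -48 and h_2·m_2 + 2h_2·m_3 = 6(s'(3) - Δ_2) = -21.
Solving the tridiagonal system: m_0 = -611/15, m_1 = 502/15, m_2 = -227/15, m_3 = -44/15.
On [1, 2], with s_1(x) = a_1 + b_1·(x - 1) + c_1·(x - 1)² + d_1·(x - 1)³: c_1 = m_1/2 = 251/15, d_1 = (m_2 - m_1)/(6h_1) = -81/10, b_1 = Δ_1 - h_1(2m_1 + m_2)/6 = -19/30.

-8.1000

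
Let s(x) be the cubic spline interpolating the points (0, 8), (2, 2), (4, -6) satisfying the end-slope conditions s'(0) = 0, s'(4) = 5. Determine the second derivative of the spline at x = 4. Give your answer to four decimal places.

15.5000

Put M_i = s'' at the i-th knot. Here h = (2, 2) and Δ = (-3, -4), so the interior equations h_(i-1)·M_(i-1) + 2(h_(i-1)+h_i)·M_i + h_i·M_(i+1) = 6(Δ_i − Δ_(i-1)) read
  2·M_0 + 8·M_1 + 2·M_2 = 6(Δ_1 - Δ_0) = -6
Clamped end conditions give two more equations: 2h_0·M_0 + h_0·M_1 = 6(Δ_0 - s'(0)) = -18 and h_1·M_1 + 2h_1·M_2 = 6(s'(4) - Δ_1) = 54.
Hence M_0 = -5/2, M_1 = -4, M_2 = 31/2.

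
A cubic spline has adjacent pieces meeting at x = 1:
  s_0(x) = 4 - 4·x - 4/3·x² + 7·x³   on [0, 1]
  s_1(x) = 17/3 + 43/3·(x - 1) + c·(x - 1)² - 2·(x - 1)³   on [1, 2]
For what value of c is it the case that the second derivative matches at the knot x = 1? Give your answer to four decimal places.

s_0''(x) = -8/3 + 42·x, so s_0''(1) = 118/3. On the right, s_1''(1) = 2c, so c = 59/3.

19.6667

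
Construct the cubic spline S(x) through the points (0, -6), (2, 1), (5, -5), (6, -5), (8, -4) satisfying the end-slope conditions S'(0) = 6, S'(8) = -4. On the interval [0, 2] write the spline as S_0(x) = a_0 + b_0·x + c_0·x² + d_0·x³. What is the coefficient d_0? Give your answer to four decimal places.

Let M_i = S''(x_i). Step sizes h_i = 2, 3, 1, 2; slopes of the chords Δ_i = (y_(i+1) - y_i)/h_i = 7/2, -2, 0, 1/2.
  2·M_0 + 10·M_1 + 3·M_2 = 6(Δ_1 - Δ_0) = -33
  3·M_1 + 8·M_2 + 1·M_3 = 6(Δ_2 - Δ_1) = 12
  1·M_2 + 6·M_3 + 2·M_4 = 6(Δ_3 - Δ_2) = 3
Clamped end conditions give two more equations: 2h_0·M_0 + h_0·M_1 = 6(Δ_0 - S'(0)) = -15 and h_3·M_3 + 2h_3·M_4 = 6(S'(8) - Δ_3) = -27.
Solving the tridiagonal system: M_0 = -65/34, M_1 = -125/34, M_2 = 43/17, M_3 = 95/34, M_4 = -277/34.
On [0, 2], with S_0(x) = a_0 + b_0·x + c_0·x² + d_0·x³: c_0 = M_0/2 = -65/68, d_0 = (M_1 - M_0)/(6h_0) = -5/34, b_0 = Δ_0 - h_0(2M_0 + M_1)/6 = 6.

-0.1471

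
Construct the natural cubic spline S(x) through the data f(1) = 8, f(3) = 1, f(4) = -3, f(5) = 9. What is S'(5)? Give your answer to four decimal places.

Let M_i = S''(x_i). Step sizes h_i = 2, 1, 1; slopes of the chords Δ_i = (y_(i+1) - y_i)/h_i = -7/2, -4, 12.
  2·M_0 + 6·M_1 + 1·M_2 = 6(Δ_1 - Δ_0) = -3
  1·M_1 + 4·M_2 + 1·M_3 = 6(Δ_2 - Δ_1) = 96
Natural end conditions: M_0 = M_3 = 0.
Solving the tridiagonal system: M_0 = 0, M_1 = -108/23, M_2 = 579/23, M_3 = 0.
On [4, 5], S'(x) = b_2 + 2c_2·(x - 4) + 3d_2·(x - 4)² with b_2 = Δ_2 - h_2(2M_2 + M_3)/6 = 83/23, c_2 = M_2/2 = 579/46, d_2 = (M_3 - M_2)/(6h_2) = -193/46. So S'(5) = 745/46.

16.1957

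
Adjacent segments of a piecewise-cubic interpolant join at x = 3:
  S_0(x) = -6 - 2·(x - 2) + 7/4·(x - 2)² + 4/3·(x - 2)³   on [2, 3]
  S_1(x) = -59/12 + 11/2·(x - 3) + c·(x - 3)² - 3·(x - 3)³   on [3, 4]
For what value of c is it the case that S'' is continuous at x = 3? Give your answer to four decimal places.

S_0''(x) = 7/2 + 8·(x - 2), so S_0''(3) = 23/2. On the right, S_1''(3) = 2c, so c = 23/4.

5.7500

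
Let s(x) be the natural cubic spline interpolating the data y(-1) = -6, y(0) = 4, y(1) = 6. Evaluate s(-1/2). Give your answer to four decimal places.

Put m_i = s'' at the i-th knot. Here h = (1, 1) and Δ = (10, 2), so the interior equations h_(i-1)·m_(i-1) + 2(h_(i-1)+h_i)·m_i + h_i·m_(i+1) = 6(Δ_i − Δ_(i-1)) read
  1·m_0 + 4·m_1 + 1·m_2 = 6(Δ_1 - Δ_0) = -48
Natural end conditions: m_0 = m_2 = 0.
Solving: m_0 = 0, m_1 = -12, m_2 = 0.
On [-1, 0], s(x) = -6 + 12·(x + 1) + 0·(x + 1)² - 2·(x + 1)³.
With (x + 1) = 1/2: s(-1/2) = -1/4.

-0.2500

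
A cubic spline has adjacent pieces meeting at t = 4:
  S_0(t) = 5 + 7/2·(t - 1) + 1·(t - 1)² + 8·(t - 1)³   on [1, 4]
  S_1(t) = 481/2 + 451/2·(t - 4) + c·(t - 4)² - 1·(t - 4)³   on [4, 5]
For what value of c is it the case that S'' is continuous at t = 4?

S_0''(t) = 2 + 48·(t - 1), so S_0''(4) = 146. On the right, S_1''(4) = 2c, so c = 73.

73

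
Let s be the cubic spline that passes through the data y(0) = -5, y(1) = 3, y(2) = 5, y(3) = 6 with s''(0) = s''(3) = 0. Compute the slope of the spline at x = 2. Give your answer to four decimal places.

Write M_i for s''(x_i). With h_i = 1, 1, 1 and divided differences Δ_i = 8, 2, 1, the continuity of s' gives the tridiagonal system
  1·M_0 + 4·M_1 + 1·M_2 = 6(Δ_1 - Δ_0) = -36
  1·M_1 + 4·M_2 + 1·M_3 = 6(Δ_2 - Δ_1) = -6
Natural end conditions: M_0 = M_3 = 0.
Forward elimination and back-substitution give M_0 = 0, M_1 = -46/5, M_2 = 4/5, M_3 = 0.
On [2, 3], s'(x) = b_2 + 2c_2·(x - 2) + 3d_2·(x - 2)² with b_2 = Δ_2 - h_2(2M_2 + M_3)/6 = 11/15, c_2 = M_2/2 = 2/5, d_2 = (M_3 - M_2)/(6h_2) = -2/15. So s'(2) = 11/15.

0.7333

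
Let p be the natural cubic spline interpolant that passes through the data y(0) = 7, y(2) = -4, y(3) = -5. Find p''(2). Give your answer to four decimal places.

4.5000

Put M_i = p'' at the i-th knot. Here h = (2, 1) and Δ = (-11/2, -1), so the interior equations h_(i-1)·M_(i-1) + 2(h_(i-1)+h_i)·M_i + h_i·M_(i+1) = 6(Δ_i − Δ_(i-1)) read
  2·M_0 + 6·M_1 + 1·M_2 = 6(Δ_1 - Δ_0) = 27
Natural end conditions: M_0 = M_2 = 0.
Forward elimination and back-substitution give M_0 = 0, M_1 = 9/2, M_2 = 0.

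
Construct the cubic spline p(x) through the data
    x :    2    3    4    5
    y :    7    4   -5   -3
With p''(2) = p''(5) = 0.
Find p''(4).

20

Let M_i = p''(x_i). Step sizes h_i = 1, 1, 1; slopes of the chords Δ_i = (y_(i+1) - y_i)/h_i = -3, -9, 2.
  1·M_0 + 4·M_1 + 1·M_2 = 6(Δ_1 - Δ_0) = -36
  1·M_1 + 4·M_2 + 1·M_3 = 6(Δ_2 - Δ_1) = 66
Natural end conditions: M_0 = M_3 = 0.
Forward elimination and back-substitution give M_0 = 0, M_1 = -14, M_2 = 20, M_3 = 0.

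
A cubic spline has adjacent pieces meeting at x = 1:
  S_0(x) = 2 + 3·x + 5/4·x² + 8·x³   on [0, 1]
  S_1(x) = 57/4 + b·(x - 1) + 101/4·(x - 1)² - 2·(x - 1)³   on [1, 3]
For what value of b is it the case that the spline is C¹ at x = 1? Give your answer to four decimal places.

29.5000

S_0'(x) = 3 + 5/2·x + 24·x², so S_0'(1) = 59/2. On the right, S_1'(1) = b, so b = 59/2.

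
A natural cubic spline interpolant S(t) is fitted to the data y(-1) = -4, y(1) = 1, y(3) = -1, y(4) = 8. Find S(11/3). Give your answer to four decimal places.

4.4141

Write σ_i for S''(x_i). With h_i = 2, 2, 1 and divided differences Δ_i = 5/2, -1, 9, the continuity of S' gives the tridiagonal system
  2·σ_0 + 8·σ_1 + 2·σ_2 = 6(Δ_1 - Δ_0) = -21
  2·σ_1 + 6·σ_2 + 1·σ_3 = 6(Δ_2 - Δ_1) = 60
Natural end conditions: σ_0 = σ_3 = 0.
Solving the tridiagonal system: σ_0 = 0, σ_1 = -123/22, σ_2 = 261/22, σ_3 = 0.
On [3, 4], S(t) = -1 + 111/22·(t - 3) + 261/44·(t - 3)² - 87/44·(t - 3)³.
With (t - 3) = 2/3: S(11/3) = 437/99.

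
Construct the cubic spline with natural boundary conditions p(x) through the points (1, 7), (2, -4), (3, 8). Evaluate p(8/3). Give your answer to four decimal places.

Write σ_i for p''(x_i). With h_i = 1, 1 and divided differences Δ_i = -11, 12, the continuity of p' gives the tridiagonal system
  1·σ_0 + 4·σ_1 + 1·σ_2 = 6(Δ_1 - Δ_0) = 138
Natural end conditions: σ_0 = σ_2 = 0.
Forward elimination and back-substitution give σ_0 = 0, σ_1 = 69/2, σ_2 = 0.
On [2, 3], p(x) = -4 + 1/2·(x - 2) + 69/4·(x - 2)² - 23/4·(x - 2)³.
With (x - 2) = 2/3: p(8/3) = 62/27.

2.2963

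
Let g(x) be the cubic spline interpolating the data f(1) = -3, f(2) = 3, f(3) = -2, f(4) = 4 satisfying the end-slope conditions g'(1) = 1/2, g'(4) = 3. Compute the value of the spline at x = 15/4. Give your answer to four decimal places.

Write M_i for g''(x_i). With h_i = 1, 1, 1 and divided differences Δ_i = 6, -5, 6, the continuity of g' gives the tridiagonal system
  1·M_0 + 4·M_1 + 1·M_2 = 6(Δ_1 - Δ_0) = -66
  1·M_1 + 4·M_2 + 1·M_3 = 6(Δ_2 - Δ_1) = 66
Clamped end conditions give two more equations: 2h_0·M_0 + h_0·M_1 = 6(Δ_0 - g'(1)) = 33 and h_2·M_2 + 2h_2·M_3 = 6(g'(4) - Δ_2) = -18.
Solving the tridiagonal system: M_0 = 98/3, M_1 = -97/3, M_2 = 92/3, M_3 = -73/3.
On [3, 4], g(x) = -2 - 1/6·(x - 3) + 46/3·(x - 3)² - 55/6·(x - 3)³.
With (x - 3) = 3/4: g(15/4) = 337/128.

2.6328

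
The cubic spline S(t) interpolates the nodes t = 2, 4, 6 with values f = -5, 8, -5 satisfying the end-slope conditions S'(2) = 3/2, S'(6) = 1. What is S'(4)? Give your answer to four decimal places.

Put M_i = S'' at the i-th knot. Here h = (2, 2) and Δ = (13/2, -13/2), so the interior equations h_(i-1)·M_(i-1) + 2(h_(i-1)+h_i)·M_i + h_i·M_(i+1) = 6(Δ_i − Δ_(i-1)) read
  2·M_0 + 8·M_1 + 2·M_2 = 6(Δ_1 - Δ_0) = -78
Clamped end conditions give two more equations: 2h_0·M_0 + h_0·M_1 = 6(Δ_0 - S'(2)) = 30 and h_1·M_1 + 2h_1·M_2 = 6(S'(6) - Δ_1) = 45.
Solving the tridiagonal system: M_0 = 137/8, M_1 = -77/4, M_2 = 167/8.
On [4, 6], S'(t) = b_1 + 2c_1·(t - 4) + 3d_1·(t - 4)² with b_1 = Δ_1 - h_1(2M_1 + M_2)/6 = -5/8, c_1 = M_1/2 = -77/8, d_1 = (M_2 - M_1)/(6h_1) = 107/32. So S'(4) = -5/8.

-0.6250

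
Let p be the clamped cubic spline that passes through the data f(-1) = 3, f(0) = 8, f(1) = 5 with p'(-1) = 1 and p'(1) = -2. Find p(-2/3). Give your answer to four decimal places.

Let σ_i = p''(x_i). Step sizes h_i = 1, 1; slopes of the chords Δ_i = (y_(i+1) - y_i)/h_i = 5, -3.
  1·σ_0 + 4·σ_1 + 1·σ_2 = 6(Δ_1 - Δ_0) = -48
Clamped end conditions give two more equations: 2h_0·σ_0 + h_0·σ_1 = 6(Δ_0 - p'(-1)) = 24 and h_1·σ_1 + 2h_1·σ_2 = 6(p'(1) - Δ_1) = 6.
Solving: σ_0 = 45/2, σ_1 = -21, σ_2 = 27/2.
On [-1, 0], p(x) = 3 + 1·(x + 1) + 45/4·(x + 1)² - 29/4·(x + 1)³.
With (x + 1) = 1/3: p(-2/3) = 233/54.

4.3148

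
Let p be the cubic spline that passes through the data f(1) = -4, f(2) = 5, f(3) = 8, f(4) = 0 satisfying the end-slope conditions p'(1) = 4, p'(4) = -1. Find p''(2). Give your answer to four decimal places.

With M_i denoting the second derivative at x_i, h_i = 1, 1, 1, and Δ_i = (y_(i+1) − y_i)/h_i = 9, 3, -8:
  1·M_0 + 4·M_1 + 1·M_2 = 6(Δ_1 - Δ_0) = -36
  1·M_1 + 4·M_2 + 1·M_3 = 6(Δ_2 - Δ_1) = -66
Clamped end conditions give two more equations: 2h_0·M_0 + h_0·M_1 = 6(Δ_0 - p'(1)) = 30 and h_2·M_2 + 2h_2·M_3 = 6(p'(4) - Δ_2) = 42.
Forward elimination and back-substitution give M_0 = 286/15, M_1 = -122/15, M_2 = -338/15, M_3 = 484/15.

-8.1333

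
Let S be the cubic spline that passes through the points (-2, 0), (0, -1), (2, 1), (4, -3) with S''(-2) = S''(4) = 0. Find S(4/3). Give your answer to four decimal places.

Put M_i = S'' at the i-th knot. Here h = (2, 2, 2) and Δ = (-1/2, 1, -2), so the interior equations h_(i-1)·M_(i-1) + 2(h_(i-1)+h_i)·M_i + h_i·M_(i+1) = 6(Δ_i − Δ_(i-1)) read
  2·M_0 + 8·M_1 + 2·M_2 = 6(Δ_1 - Δ_0) = 9
  2·M_1 + 8·M_2 + 2·M_3 = 6(Δ_2 - Δ_1) = -18
Natural end conditions: M_0 = M_3 = 0.
Solving the tridiagonal system: M_0 = 0, M_1 = 9/5, M_2 = -27/10, M_3 = 0.
On [0, 2], S(x) = -1 + 7/10·x + 9/10·x² - 3/8·x³.
With x = 4/3: S(4/3) = 29/45.

0.6444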